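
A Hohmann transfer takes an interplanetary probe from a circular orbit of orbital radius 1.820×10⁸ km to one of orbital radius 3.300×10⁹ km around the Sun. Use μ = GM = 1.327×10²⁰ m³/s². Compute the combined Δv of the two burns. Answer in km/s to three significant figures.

Δv_total ≈ 14.5 km/s

r₁ = 1.820×10⁸ km = 1.820×10¹¹ m.
r₂ = 3.300×10⁹ km = 3.300×10¹² m.
Transfer ellipse a_t = (r₁ + r₂)/2 = 1.741×10¹² m.
At r₁: circular v_c1 = √(μ/r₁) = 27000 m/s; transfer-perihelion v_p = √[μ(2/r₁ − 1/a_t)] = 37180 m/s.
Δv₁ = v_p − v_c1 = 10170 m/s.
At r₂: circular v_c2 = √(μ/r₂) = 6341 m/s; transfer-aphelion v_a = √[μ(2/r₂ − 1/a_t)] = 2050 m/s.
Δv₂ = v_c2 − v_a = 4291 m/s.
Total Δv = Δv₁ + Δv₂ = 14460 m/s = 14.46 km/s.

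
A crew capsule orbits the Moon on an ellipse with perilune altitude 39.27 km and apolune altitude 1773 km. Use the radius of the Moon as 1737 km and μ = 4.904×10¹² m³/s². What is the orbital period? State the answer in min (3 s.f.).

T ≈ 203 min

r_p = 1737 + 39.27 = 1776.3 km = 1.7763×10⁶ m.
r_a = 1737 + 1773 = 3510.0 km = 3.5100×10⁶ m.
Semi-major axis a = (r_p + r_a)/2 = (1776.3 + 3510.0)/2 = 2643.1 km = 2.643×10⁶ m.
By Kepler's third law T = 2π√(a³/μ) = 2π × 1.940×10³ = 1.219×10⁴ s.
= 203.2 min.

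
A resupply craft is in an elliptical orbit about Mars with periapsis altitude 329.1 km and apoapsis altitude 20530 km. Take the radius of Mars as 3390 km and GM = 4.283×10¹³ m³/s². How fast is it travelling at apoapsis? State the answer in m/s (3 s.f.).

v ≈ 694 m/s

r_p = 3390 + 329.1 = 3719.1 km = 3.7191×10⁶ m.
r_a = 3390 + 20530 = 23920 km = 2.3920×10⁷ m.
Semi-major axis a = (r_p + r_a)/2 = 13820 km = 1.382×10⁷ m.
Vis-viva: v² = μ(2/r − 1/a) = 4.283×10¹³ × (8.361×10⁻⁸ − 7.236×10⁻⁸) = 4.819×10⁵ m²/s².
v = 694.2 m/s.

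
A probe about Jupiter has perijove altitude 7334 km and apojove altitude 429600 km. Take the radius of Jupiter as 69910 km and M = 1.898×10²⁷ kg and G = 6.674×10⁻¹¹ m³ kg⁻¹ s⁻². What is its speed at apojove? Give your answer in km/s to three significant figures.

v ≈ 8.24 km/s

μ = GM = 6.674×10⁻¹¹ × 1.898×10²⁷ = 1.267×10¹⁷ m³/s².
r_p = 69910 + 7334 = 77244 km = 7.7244×10⁷ m.
r_a = 69910 + 429600 = 499510 km = 4.9951×10⁸ m.
Semi-major axis a = (r_p + r_a)/2 = 2.8838×10⁵ km = 2.884×10⁸ m.
Vis-viva: v² = μ(2/r − 1/a) = 1.267×10¹⁷ × (4.004×10⁻⁹ − 3.468×10⁻⁹) = 6.793×10⁷ m²/s².
v = 8242 m/s = 8.242 km/s.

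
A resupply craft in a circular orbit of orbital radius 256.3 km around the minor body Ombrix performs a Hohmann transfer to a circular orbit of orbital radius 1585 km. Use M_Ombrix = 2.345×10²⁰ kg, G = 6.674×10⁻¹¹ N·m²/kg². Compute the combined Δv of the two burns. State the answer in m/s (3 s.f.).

Δv_total ≈ 124 m/s

μ = GM = 6.674×10⁻¹¹ × 2.345×10²⁰ = 1.565×10¹⁰ m³/s².
r₁ = 256.3 km = 2.563×10⁵ m.
r₂ = 1585 km = 1.585×10⁶ m.
Transfer ellipse a_t = (r₁ + r₂)/2 = 9.206×10⁵ m.
At r₁: circular v_c1 = √(μ/r₁) = 247.1 m/s; transfer-periapsis v_p = √[μ(2/r₁ − 1/a_t)] = 324.2 m/s.
Δv₁ = v_p − v_c1 = 77.12 m/s.
At r₂: circular v_c2 = √(μ/r₂) = 99.37 m/s; transfer-apoapsis v_a = √[μ(2/r₂ − 1/a_t)] = 52.43 m/s.
Δv₂ = v_c2 − v_a = 46.94 m/s.
Total Δv = Δv₁ + Δv₂ = 124.1 m/s.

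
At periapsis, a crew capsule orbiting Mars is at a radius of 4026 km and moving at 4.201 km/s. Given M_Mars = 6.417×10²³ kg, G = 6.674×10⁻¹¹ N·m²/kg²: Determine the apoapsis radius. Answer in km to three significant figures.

apoapsis radius ≈ 19600 km

μ = GM = 6.674×10⁻¹¹ × 6.417×10²³ = 4.283×10¹³ m³/s².
r_p = 4.026×10⁶ m.
Specific energy ε = v²/2 − μ/r = -1.813×10⁶ J/kg, so a = −μ/(2ε) = 1.181×10⁷ m.
The apsides satisfy r_p + r_a = 2a, so the apoapsis radius is 2a − r_p = 1.959×10⁷ m = 19591 km.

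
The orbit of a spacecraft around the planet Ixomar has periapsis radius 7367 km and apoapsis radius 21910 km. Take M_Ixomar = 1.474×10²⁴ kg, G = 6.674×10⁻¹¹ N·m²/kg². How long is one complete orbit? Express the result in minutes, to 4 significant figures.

μ = GM = 6.674×10⁻¹¹ × 1.474×10²⁴ = 9.837×10¹³ m³/s².
Semi-major axis a = (r_p + r_a)/2 = (7367.0 + 21910)/2 = 14638 km = 1.464×10⁷ m.
By Kepler's third law T = 2π√(a³/μ) = 2π × 5.647×10³ = 3.548×10⁴ s.
= 591.3 minutes.

T ≈ 591.3 minutes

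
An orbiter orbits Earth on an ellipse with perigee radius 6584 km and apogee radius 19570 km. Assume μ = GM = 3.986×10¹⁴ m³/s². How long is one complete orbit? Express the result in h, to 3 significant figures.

Semi-major axis a = (r_p + r_a)/2 = (6584.0 + 19570)/2 = 13077 km = 1.308×10⁷ m.
By Kepler's third law T = 2π√(a³/μ) = 2π × 2.369×10³ = 1.488×10⁴ s.
= 4.134 h.

T ≈ 4.13 h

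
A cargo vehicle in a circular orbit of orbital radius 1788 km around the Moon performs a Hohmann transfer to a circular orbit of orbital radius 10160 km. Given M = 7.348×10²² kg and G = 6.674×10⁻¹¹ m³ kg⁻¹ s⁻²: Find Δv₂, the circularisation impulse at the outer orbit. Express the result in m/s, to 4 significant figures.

Δv ≈ 314.7 m/s

μ = GM = 6.674×10⁻¹¹ × 7.348×10²² = 4.904×10¹² m³/s².
r₁ = 1788 km = 1.788×10⁶ m.
r₂ = 10160 km = 1.016×10⁷ m.
Transfer ellipse a_t = (r₁ + r₂)/2 = 5.974×10⁶ m.
At r₁: circular v_c1 = √(μ/r₁) = 1656 m/s; transfer-perilune v_p = √[μ(2/r₁ − 1/a_t)] = 2160 m/s.
At r₂: circular v_c2 = √(μ/r₂) = 694.8 m/s; transfer-apolune v_a = √[μ(2/r₂ − 1/a_t)] = 380.1 m/s.
Δv₂ = v_c2 − v_a = 314.7 m/s.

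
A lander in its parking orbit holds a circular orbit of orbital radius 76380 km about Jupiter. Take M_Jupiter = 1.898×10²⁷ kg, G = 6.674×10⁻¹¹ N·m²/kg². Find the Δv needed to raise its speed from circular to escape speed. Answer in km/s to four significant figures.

μ = GM = 6.674×10⁻¹¹ × 1.898×10²⁷ = 1.267×10¹⁷ m³/s².
r = 76380 km = 7.638×10⁷ m.
Circular speed v_c = √(μ/r) = 40720 m/s.
Escape speed v_esc = √(2μ/r) = √2 × v_c = 57590 m/s.
Δv = v_esc − v_c = 16870 m/s = 16.87 km/s.

Δv ≈ 16.87 km/s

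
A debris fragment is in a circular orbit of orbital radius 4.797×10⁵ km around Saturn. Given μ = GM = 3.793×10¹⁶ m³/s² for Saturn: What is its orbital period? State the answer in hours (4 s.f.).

r = 4.797×10⁵ km = 4.797×10⁸ m.
Kepler's third law: T = 2π√(r³/μ) = 2π√((4.797×10⁸)³ / 3.793×10¹⁶).
r³/μ = 2.910×10⁹ s², so T = 2π × 5.395×10⁴ = 3.390×10⁵ s.
Converting: 3.390×10⁵ s ÷ 3600 = 94.15 hours.

T ≈ 94.15 hours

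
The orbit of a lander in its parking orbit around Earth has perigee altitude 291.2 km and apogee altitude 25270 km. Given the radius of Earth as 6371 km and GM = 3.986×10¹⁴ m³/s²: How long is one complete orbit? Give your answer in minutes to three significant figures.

r_p = 6371 + 291.2 = 6662.2 km = 6.6622×10⁶ m.
r_a = 6371 + 25270 = 31641 km = 3.1641×10⁷ m.
Semi-major axis a = (r_p + r_a)/2 = (6662.2 + 31641)/2 = 19152 km = 1.915×10⁷ m.
By Kepler's third law T = 2π√(a³/μ) = 2π × 4.198×10³ = 2.638×10⁴ s.
= 439.6 minutes.

T ≈ 440 minutes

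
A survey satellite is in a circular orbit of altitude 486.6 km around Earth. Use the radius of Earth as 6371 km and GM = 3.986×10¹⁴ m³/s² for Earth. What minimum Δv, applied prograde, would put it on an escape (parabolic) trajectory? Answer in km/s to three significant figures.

r = 6371 + 486.6 = 6857.6 km = 6.8576×10⁶ m.
Circular speed v_c = √(μ/r) = 7624 m/s.
Escape speed v_esc = √(2μ/r) = √2 × v_c = 10780 m/s.
Δv = v_esc − v_c = 3158 m/s = 3.158 km/s.

Δv ≈ 3.16 km/s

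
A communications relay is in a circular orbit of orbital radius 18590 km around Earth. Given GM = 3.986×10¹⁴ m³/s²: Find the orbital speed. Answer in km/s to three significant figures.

r = 18590 km = 1.859×10⁷ m.
For a circular orbit v = √(μ/r) = √(3.986×10¹⁴ / 1.859×10⁷) = √(2.144×10⁷) = 4631 m/s.
That is 4.631 km/s.

v ≈ 4.63 km/s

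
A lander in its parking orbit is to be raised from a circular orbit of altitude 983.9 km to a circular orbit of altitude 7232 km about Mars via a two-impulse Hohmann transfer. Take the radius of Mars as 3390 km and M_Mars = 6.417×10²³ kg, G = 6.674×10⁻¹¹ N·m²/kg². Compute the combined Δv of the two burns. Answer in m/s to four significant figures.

μ = GM = 6.674×10⁻¹¹ × 6.417×10²³ = 4.283×10¹³ m³/s².
r₁ = 3390 + 983.9 = 4373.9 km = 4.3739×10⁶ m.
r₂ = 3390 + 7232 = 10622 km = 1.0622×10⁷ m.
Transfer ellipse a_t = (r₁ + r₂)/2 = 7.498×10⁶ m.
At r₁: circular v_c1 = √(μ/r₁) = 3129 m/s; transfer-periapsis v_p = √[μ(2/r₁ − 1/a_t)] = 3724 m/s.
Δv₁ = v_p − v_c1 = 595.3 m/s.
At r₂: circular v_c2 = √(μ/r₂) = 2008 m/s; transfer-apoapsis v_a = √[μ(2/r₂ − 1/a_t)] = 1534 m/s.
Δv₂ = v_c2 − v_a = 474.3 m/s.
Total Δv = Δv₁ + Δv₂ = 1070 m/s.

Δv_total ≈ 1070 m/s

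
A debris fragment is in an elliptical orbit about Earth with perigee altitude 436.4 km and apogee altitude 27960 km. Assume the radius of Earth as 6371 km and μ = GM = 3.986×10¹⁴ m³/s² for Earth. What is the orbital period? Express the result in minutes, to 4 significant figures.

T ≈ 489.3 minutes

r_p = 6371 + 436.4 = 6807.4 km = 6.8074×10⁶ m.
r_a = 6371 + 27960 = 34331 km = 3.4331×10⁷ m.
Semi-major axis a = (r_p + r_a)/2 = (6807.4 + 34331)/2 = 20569 km = 2.057×10⁷ m.
By Kepler's third law T = 2π√(a³/μ) = 2π × 4.673×10³ = 2.936×10⁴ s.
= 489.3 minutes.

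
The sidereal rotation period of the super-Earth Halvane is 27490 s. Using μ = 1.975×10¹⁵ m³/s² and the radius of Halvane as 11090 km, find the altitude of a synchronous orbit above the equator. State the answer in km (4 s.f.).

A synchronous orbit has period T, so by Kepler's third law a = (μT²/4π²)^(1/3).
μT²/4π² = 1.975×10¹⁵ × (2.749×10⁴)² / 39.48 = 3.781×10²² m³.
a = 3.356×10⁷ m = 33562 km.
Altitude h = a − R = 33562 − 11090 = 22472 km.

h_sync ≈ 22470 km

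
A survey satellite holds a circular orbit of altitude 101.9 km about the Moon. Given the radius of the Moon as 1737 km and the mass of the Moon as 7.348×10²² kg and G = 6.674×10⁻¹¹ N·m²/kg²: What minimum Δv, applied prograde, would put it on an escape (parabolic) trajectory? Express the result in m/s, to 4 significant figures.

Δv ≈ 676.4 m/s

μ = GM = 6.674×10⁻¹¹ × 7.348×10²² = 4.904×10¹² m³/s².
r = 1737 + 101.9 = 1838.9 km = 1.8389×10⁶ m.
Circular speed v_c = √(μ/r) = 1633 m/s.
Escape speed v_esc = √(2μ/r) = √2 × v_c = 2309 m/s.
Δv = v_esc − v_c = 676.4 m/s.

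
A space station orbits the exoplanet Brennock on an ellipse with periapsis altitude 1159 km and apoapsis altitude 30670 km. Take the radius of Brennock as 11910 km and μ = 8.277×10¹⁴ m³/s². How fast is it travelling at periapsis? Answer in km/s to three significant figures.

v ≈ 9.84 km/s

r_p = 11910 + 1159 = 13069 km = 1.3069×10⁷ m.
r_a = 11910 + 30670 = 42580 km = 4.2580×10⁷ m.
Semi-major axis a = (r_p + r_a)/2 = 27824 km = 2.782×10⁷ m.
Vis-viva: v² = μ(2/r − 1/a) = 8.277×10¹⁴ × (1.530×10⁻⁷ − 3.594×10⁻⁸) = 9.692×10⁷ m²/s².
v = 9845 m/s = 9.845 km/s.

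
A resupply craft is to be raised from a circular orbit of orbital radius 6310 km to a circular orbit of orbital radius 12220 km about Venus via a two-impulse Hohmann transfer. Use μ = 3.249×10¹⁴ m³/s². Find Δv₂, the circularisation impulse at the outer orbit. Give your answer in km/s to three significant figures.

r₁ = 6310 km = 6.310×10⁶ m.
r₂ = 12220 km = 1.222×10⁷ m.
Transfer ellipse a_t = (r₁ + r₂)/2 = 9.265×10⁶ m.
At r₁: circular v_c1 = √(μ/r₁) = 7176 m/s; transfer-periapsis v_p = √[μ(2/r₁ − 1/a_t)] = 8241 m/s.
At r₂: circular v_c2 = √(μ/r₂) = 5156 m/s; transfer-apoapsis v_a = √[μ(2/r₂ − 1/a_t)] = 4255 m/s.
Δv₂ = v_c2 − v_a = 901.0 m/s.
= 0.901 km/s.

Δv ≈ 0.901 km/s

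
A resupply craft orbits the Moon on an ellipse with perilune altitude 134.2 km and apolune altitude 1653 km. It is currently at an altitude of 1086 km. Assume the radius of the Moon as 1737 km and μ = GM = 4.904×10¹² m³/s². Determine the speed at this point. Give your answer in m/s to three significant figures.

r_p = 1737 + 134.2 = 1871.2 km = 1.8712×10⁶ m.
r_a = 1737 + 1653 = 3390.0 km = 3.3900×10⁶ m.
r = 1737 + 1086 = 2823.0 km = 2.823×10⁶ m.
Semi-major axis a = (r_p + r_a)/2 = 2630.6 km = 2.631×10⁶ m.
Vis-viva: v² = μ(2/r − 1/a) = 4.904×10¹² × (7.085×10⁻⁷ − 3.801×10⁻⁷) = 1.610×10⁶ m²/s².
v = 1269 m/s.

v ≈ 1270 m/s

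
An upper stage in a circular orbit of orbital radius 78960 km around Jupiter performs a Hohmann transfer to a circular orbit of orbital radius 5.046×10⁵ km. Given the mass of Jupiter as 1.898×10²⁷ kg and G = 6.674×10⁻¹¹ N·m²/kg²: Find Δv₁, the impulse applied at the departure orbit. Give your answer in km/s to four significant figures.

Δv ≈ 12.62 km/s

μ = GM = 6.674×10⁻¹¹ × 1.898×10²⁷ = 1.267×10¹⁷ m³/s².
r₁ = 78960 km = 7.896×10⁷ m.
r₂ = 5.046×10⁵ km = 5.046×10⁸ m.
Transfer ellipse a_t = (r₁ + r₂)/2 = 2.918×10⁸ m.
At r₁: circular v_c1 = √(μ/r₁) = 40050 m/s; transfer-perijove v_p = √[μ(2/r₁ − 1/a_t)] = 52670 m/s.
Δv₁ = v_p − v_c1 = 12620 m/s.
= 12.62 km/s.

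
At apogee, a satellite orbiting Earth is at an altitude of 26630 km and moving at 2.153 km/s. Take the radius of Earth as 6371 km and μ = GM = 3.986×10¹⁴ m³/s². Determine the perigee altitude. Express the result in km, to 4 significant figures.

perigee altitude ≈ 1465 km

r_a = 6371 + 26630 = 33001 km = 3.300×10⁷ m.
Specific energy ε = v²/2 − μ/r = -9.761×10⁶ J/kg, so a = −μ/(2ε) = 2.042×10⁷ m.
The apsides satisfy r_p + r_a = 2a, so the perigee radius is 2a − r_a = 7.836×10⁶ m = 7836.2 km.
Perigee altitude = 7836.2 − 6371 = 1465.2 km.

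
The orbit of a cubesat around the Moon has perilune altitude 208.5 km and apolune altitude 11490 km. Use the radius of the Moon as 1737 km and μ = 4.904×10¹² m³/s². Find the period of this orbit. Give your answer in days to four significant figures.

T ≈ 0.6862 days

r_p = 1737 + 208.5 = 1945.5 km = 1.9455×10⁶ m.
r_a = 1737 + 11490 = 13227 km = 1.3227×10⁷ m.
Semi-major axis a = (r_p + r_a)/2 = (1945.5 + 13227)/2 = 7586.2 km = 7.586×10⁶ m.
By Kepler's third law T = 2π√(a³/μ) = 2π × 9.436×10³ = 5.929×10⁴ s.
= 0.6862 days.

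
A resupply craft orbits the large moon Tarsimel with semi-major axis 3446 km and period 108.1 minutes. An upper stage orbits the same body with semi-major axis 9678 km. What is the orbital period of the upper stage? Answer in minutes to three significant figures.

Kepler's third law: T² ∝ a³, so T₂ = T₁ (a₂/a₁)^(3/2).
a₂/a₁ = 2.808, (a₂/a₁)^(3/2) = 4.707.
T₂ = 108.1 × 4.707 = 508.8 minutes.

T₂ ≈ 509 minutes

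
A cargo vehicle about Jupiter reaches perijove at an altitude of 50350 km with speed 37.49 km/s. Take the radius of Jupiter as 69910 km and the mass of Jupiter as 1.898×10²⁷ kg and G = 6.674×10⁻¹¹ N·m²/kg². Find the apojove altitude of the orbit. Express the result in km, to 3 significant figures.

μ = GM = 6.674×10⁻¹¹ × 1.898×10²⁷ = 1.267×10¹⁷ m³/s².
r_p = 69910 + 50350 = 1.2026×10⁵ km = 1.203×10⁸ m.
Specific energy ε = v²/2 − μ/r = -3.506×10⁸ J/kg, so a = −μ/(2ε) = 1.807×10⁸ m.
The apsides satisfy r_p + r_a = 2a, so the apojove radius is 2a − r_p = 2.411×10⁸ m = 2.4107×10⁵ km.
Apojove altitude = 2.4107×10⁵ − 69910 = 1.7116×10⁵ km.

apojove altitude ≈ 1.71×10⁵ km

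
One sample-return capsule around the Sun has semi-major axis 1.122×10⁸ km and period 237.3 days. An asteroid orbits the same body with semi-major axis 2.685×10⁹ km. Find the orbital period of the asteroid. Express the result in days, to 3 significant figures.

T₂ ≈ 27800 days

Kepler's third law: T² ∝ a³, so T₂ = T₁ (a₂/a₁)^(3/2).
a₂/a₁ = 23.93, (a₂/a₁)^(3/2) = 117.1.
T₂ = 237.3 × 117.1 = 27780 days.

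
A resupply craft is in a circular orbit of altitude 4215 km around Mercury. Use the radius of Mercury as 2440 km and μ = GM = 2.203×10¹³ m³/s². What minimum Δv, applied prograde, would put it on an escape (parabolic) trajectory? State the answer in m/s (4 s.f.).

r = 2440 + 4215 = 6655.0 km = 6.6550×10⁶ m.
Circular speed v_c = √(μ/r) = 1819 m/s.
Escape speed v_esc = √(2μ/r) = √2 × v_c = 2573 m/s.
Δv = v_esc − v_c = 753.6 m/s.

Δv ≈ 753.6 m/s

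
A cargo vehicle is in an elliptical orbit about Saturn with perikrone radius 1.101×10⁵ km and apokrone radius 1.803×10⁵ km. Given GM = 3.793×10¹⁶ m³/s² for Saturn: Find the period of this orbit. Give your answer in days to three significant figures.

Semi-major axis a = (r_p + r_a)/2 = (1.1010×10⁵ + 1.8030×10⁵)/2 = 1.4520×10⁵ km = 1.452×10⁸ m.
By Kepler's third law T = 2π√(a³/μ) = 2π × 8.984×10³ = 5.645×10⁴ s.
= 0.6533 days.

T ≈ 0.653 days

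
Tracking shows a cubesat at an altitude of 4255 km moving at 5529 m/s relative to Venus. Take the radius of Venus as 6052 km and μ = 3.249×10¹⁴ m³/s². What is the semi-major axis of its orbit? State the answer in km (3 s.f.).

a ≈ 10000 km

r = 6052 + 4255 = 10307 km = 1.031×10⁷ m.
Vis-viva rearranged: 1/a = 2/r − v²/μ = 1.940×10⁻⁷ − 9.409×10⁻⁸ = 9.995×10⁻⁸ m⁻¹.
a = 1.000×10⁷ m = 10005 km.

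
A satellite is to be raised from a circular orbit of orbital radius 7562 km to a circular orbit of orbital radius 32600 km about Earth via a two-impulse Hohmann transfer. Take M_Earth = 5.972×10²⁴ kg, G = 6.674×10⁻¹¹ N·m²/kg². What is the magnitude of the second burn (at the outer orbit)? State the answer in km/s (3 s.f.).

Δv ≈ 1.35 km/s

μ = GM = 6.674×10⁻¹¹ × 5.972×10²⁴ = 3.986×10¹⁴ m³/s².
r₁ = 7562 km = 7.562×10⁶ m.
r₂ = 32600 km = 3.260×10⁷ m.
Transfer ellipse a_t = (r₁ + r₂)/2 = 2.008×10⁷ m.
At r₁: circular v_c1 = √(μ/r₁) = 7260 m/s; transfer-perigee v_p = √[μ(2/r₁ − 1/a_t)] = 9250 m/s.
At r₂: circular v_c2 = √(μ/r₂) = 3497 m/s; transfer-apogee v_a = √[μ(2/r₂ − 1/a_t)] = 2146 m/s.
Δv₂ = v_c2 − v_a = 1351 m/s.
= 1.351 km/s.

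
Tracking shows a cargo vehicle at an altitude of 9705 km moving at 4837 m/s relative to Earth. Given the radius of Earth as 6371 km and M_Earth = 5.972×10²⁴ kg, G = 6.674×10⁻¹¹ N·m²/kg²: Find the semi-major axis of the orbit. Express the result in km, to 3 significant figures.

μ = GM = 6.674×10⁻¹¹ × 5.972×10²⁴ = 3.986×10¹⁴ m³/s².
r = 6371 + 9705 = 16076 km = 1.608×10⁷ m.
Vis-viva rearranged: 1/a = 2/r − v²/μ = 1.244×10⁻⁷ − 5.870×10⁻⁸ = 6.571×10⁻⁸ m⁻¹.
a = 1.522×10⁷ m = 15219 km.

a ≈ 15200 km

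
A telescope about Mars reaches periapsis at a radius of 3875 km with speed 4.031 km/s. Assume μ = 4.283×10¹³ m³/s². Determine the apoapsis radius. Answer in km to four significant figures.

apoapsis radius ≈ 10750 km

r_p = 3.875×10⁶ m.
Specific energy ε = v²/2 − μ/r = -2.928×10⁶ J/kg, so a = −μ/(2ε) = 7.313×10⁶ m.
The apsides satisfy r_p + r_a = 2a, so the apoapsis radius is 2a − r_p = 1.075×10⁷ m = 10751 km.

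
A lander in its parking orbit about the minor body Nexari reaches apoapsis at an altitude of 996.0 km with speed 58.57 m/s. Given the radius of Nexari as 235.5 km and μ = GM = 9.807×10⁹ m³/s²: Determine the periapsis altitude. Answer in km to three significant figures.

r_a = 235.5 + 996.0 = 1231.5 km = 1.232×10⁶ m.
Specific energy ε = v²/2 − μ/r = -6.248×10³ J/kg, so a = −μ/(2ε) = 7.848×10⁵ m.
The apsides satisfy r_p + r_a = 2a, so the periapsis radius is 2a − r_a = 3.381×10⁵ m = 338.06 km.
Periapsis altitude = 338.06 − 235.5 = 102.56 km.

periapsis altitude ≈ 103 km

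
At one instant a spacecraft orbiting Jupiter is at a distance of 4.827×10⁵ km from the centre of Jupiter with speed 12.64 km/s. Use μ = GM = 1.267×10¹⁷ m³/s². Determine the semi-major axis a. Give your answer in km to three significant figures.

a ≈ 3.47×10⁵ km

r = 4.827×10⁸ m.
Vis-viva rearranged: 1/a = 2/r − v²/μ = 4.143×10⁻⁹ − 1.261×10⁻⁹ = 2.882×10⁻⁹ m⁻¹.
a = 3.469×10⁸ m = 3.4694×10⁵ km.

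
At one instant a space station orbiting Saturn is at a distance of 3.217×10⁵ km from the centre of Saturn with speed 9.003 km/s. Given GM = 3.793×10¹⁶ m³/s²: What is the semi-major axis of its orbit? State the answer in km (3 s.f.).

r = 3.217×10⁸ m.
Specific orbital energy ε = v²/2 − μ/r = (9003)²/2 − 3.793×10¹⁶/3.217×10⁸ = -7.738×10⁷ J/kg.
Since ε = −μ/(2a), a = −μ/(2ε) = 2.451×10⁸ m = 2.4510×10⁵ km.

a ≈ 2.45×10⁵ km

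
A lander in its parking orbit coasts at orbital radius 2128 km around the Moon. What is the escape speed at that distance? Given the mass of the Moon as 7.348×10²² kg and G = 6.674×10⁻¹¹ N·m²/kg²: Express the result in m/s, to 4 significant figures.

v_esc ≈ 2147 m/s

μ = GM = 6.674×10⁻¹¹ × 7.348×10²² = 4.904×10¹² m³/s².
r = 2128 km = 2.128×10⁶ m.
Escape speed v_esc = √(2μ/r) = √(2 × 4.904×10¹² / 2.128×10⁶) = √(4.609×10⁶) = 2147 m/s.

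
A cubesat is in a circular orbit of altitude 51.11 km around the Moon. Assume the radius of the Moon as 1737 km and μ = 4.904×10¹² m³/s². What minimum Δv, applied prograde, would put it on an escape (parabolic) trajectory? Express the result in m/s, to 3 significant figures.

Δv ≈ 686 m/s

r = 1737 + 51.11 = 1788.1 km = 1.7881×10⁶ m.
Circular speed v_c = √(μ/r) = 1656 m/s.
Escape speed v_esc = √(2μ/r) = √2 × v_c = 2342 m/s.
Δv = v_esc − v_c = 686.0 m/s.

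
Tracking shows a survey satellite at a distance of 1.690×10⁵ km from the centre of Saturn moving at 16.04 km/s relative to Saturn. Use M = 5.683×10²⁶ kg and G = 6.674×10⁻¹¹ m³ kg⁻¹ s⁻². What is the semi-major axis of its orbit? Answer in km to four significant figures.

a ≈ 1.980×10⁵ km

μ = GM = 6.674×10⁻¹¹ × 5.683×10²⁶ = 3.793×10¹⁶ m³/s².
r = 1.690×10⁸ m.
Vis-viva rearranged: 1/a = 2/r − v²/μ = 1.183×10⁻⁸ − 6.783×10⁻⁹ = 5.051×10⁻⁹ m⁻¹.
a = 1.980×10⁸ m = 1.9798×10⁵ km.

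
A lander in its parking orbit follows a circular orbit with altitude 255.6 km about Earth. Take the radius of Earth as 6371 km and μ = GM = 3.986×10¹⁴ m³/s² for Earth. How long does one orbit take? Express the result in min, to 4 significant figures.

T ≈ 89.47 min

r = 6371 + 255.6 = 6626.6 km = 6.6266×10⁶ m.
Kepler's third law: T = 2π√(r³/μ) = 2π√((6.627×10⁶)³ / 3.986×10¹⁴).
r³/μ = 7.300×10⁵ s², so T = 2π × 8.544×10² = 5.368×10³ s.
Converting: 5.368×10³ s ÷ 60.00 = 89.47 min.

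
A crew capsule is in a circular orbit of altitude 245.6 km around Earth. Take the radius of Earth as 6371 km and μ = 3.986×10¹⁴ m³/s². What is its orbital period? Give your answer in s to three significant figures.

r = 6371 + 245.6 = 6616.6 km = 6.6166×10⁶ m.
Kepler's third law: T = 2π√(r³/μ) = 2π√((6.617×10⁶)³ / 3.986×10¹⁴).
r³/μ = 7.267×10⁵ s², so T = 2π × 8.525×10² = 5.356×10³ s.

T ≈ 5360 s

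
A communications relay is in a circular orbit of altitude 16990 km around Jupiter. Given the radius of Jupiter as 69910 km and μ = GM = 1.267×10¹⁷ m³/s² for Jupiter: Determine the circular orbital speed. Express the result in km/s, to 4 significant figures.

v ≈ 38.18 km/s

r = 69910 + 16990 = 86900 km = 8.6900×10⁷ m.
For a circular orbit v = √(μ/r) = √(1.267×10¹⁷ / 8.690×10⁷) = √(1.458×10⁹) = 38180 m/s.
That is 38.18 km/s.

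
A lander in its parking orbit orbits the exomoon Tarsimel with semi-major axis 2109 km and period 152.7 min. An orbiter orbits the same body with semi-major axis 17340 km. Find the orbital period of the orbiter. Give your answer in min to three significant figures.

T₂ ≈ 3600 min

Kepler's third law: T² ∝ a³, so T₂ = T₁ (a₂/a₁)^(3/2).
a₂/a₁ = 8.222, (a₂/a₁)^(3/2) = 23.58.
T₂ = 152.7 × 23.58 = 3600 min.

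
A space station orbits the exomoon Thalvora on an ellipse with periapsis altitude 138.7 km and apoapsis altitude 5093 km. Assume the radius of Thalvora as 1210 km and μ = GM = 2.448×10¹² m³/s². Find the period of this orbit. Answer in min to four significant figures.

r_p = 1210 + 138.7 = 1348.7 km = 1.3487×10⁶ m.
r_a = 1210 + 5093 = 6303.0 km = 6.3030×10⁶ m.
Semi-major axis a = (r_p + r_a)/2 = (1348.7 + 6303.0)/2 = 3825.8 km = 3.826×10⁶ m.
By Kepler's third law T = 2π√(a³/μ) = 2π × 4.783×10³ = 3.005×10⁴ s.
= 500.9 min.

T ≈ 500.9 min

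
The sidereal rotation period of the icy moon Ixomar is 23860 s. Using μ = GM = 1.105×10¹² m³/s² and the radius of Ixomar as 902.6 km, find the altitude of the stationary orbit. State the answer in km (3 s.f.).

A synchronous orbit has period T, so by Kepler's third law a = (μT²/4π²)^(1/3).
μT²/4π² = 1.105×10¹² × (2.386×10⁴)² / 39.48 = 1.593×10¹⁹ m³.
a = 2.516×10⁶ m = 2516.4 km.
Altitude h = a − R = 2516.4 − 902.6 = 1613.8 km.

h_sync ≈ 1610 km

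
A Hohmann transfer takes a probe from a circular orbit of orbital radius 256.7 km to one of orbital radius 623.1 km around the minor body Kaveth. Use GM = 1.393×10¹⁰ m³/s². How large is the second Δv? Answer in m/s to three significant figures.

r₁ = 256.7 km = 2.567×10⁵ m.
r₂ = 623.1 km = 6.231×10⁵ m.
Transfer ellipse a_t = (r₁ + r₂)/2 = 4.399×10⁵ m.
At r₁: circular v_c1 = √(μ/r₁) = 232.9 m/s; transfer-periapsis v_p = √[μ(2/r₁ − 1/a_t)] = 277.2 m/s.
At r₂: circular v_c2 = √(μ/r₂) = 149.5 m/s; transfer-apoapsis v_a = √[μ(2/r₂ − 1/a_t)] = 114.2 m/s.
Δv₂ = v_c2 − v_a = 35.30 m/s.

Δv ≈ 35.3 m/s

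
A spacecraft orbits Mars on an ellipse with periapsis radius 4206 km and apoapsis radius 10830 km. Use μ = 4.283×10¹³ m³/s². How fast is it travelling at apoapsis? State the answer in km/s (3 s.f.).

v ≈ 1.49 km/s

Semi-major axis a = (r_p + r_a)/2 = 7518.0 km = 7.518×10⁶ m.
Vis-viva: v² = μ(2/r − 1/a) = 4.283×10¹³ × (1.847×10⁻⁷ − 1.330×10⁻⁷) = 2.213×10⁶ m²/s².
v = 1487 m/s = 1.487 km/s.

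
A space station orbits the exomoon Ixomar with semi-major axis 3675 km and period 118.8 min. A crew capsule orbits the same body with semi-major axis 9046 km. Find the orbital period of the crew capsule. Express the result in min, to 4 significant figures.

T₂ ≈ 458.8 min

Kepler's third law: T² ∝ a³, so T₂ = T₁ (a₂/a₁)^(3/2).
a₂/a₁ = 2.461, (a₂/a₁)^(3/2) = 3.862.
T₂ = 118.8 × 3.862 = 458.8 min.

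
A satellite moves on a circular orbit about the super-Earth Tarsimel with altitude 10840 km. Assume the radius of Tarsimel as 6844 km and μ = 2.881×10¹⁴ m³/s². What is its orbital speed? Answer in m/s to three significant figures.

r = 6844 + 10840 = 17684 km = 1.7684×10⁷ m.
For a circular orbit v = √(μ/r) = √(2.881×10¹⁴ / 1.768×10⁷) = √(1.629×10⁷) = 4036 m/s.

v ≈ 4040 m/s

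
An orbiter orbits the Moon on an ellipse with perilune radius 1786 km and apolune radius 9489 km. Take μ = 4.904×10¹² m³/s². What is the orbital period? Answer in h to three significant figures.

T ≈ 10.5 h

Semi-major axis a = (r_p + r_a)/2 = (1786.0 + 9489.0)/2 = 5637.5 km = 5.638×10⁶ m.
By Kepler's third law T = 2π√(a³/μ) = 2π × 6.044×10³ = 3.798×10⁴ s.
= 10.55 h.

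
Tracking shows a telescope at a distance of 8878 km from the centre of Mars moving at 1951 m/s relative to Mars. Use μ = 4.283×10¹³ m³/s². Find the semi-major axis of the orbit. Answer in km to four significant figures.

a ≈ 7331 km

r = 8.878×10⁶ m.
Vis-viva rearranged: 1/a = 2/r − v²/μ = 2.253×10⁻⁷ − 8.887×10⁻⁸ = 1.364×10⁻⁷ m⁻¹.
a = 7.331×10⁶ m = 7331.2 km.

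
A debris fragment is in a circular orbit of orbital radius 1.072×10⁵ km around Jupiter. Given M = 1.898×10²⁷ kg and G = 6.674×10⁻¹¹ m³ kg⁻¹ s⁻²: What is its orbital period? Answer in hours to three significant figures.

T ≈ 5.44 hours

μ = GM = 6.674×10⁻¹¹ × 1.898×10²⁷ = 1.267×10¹⁷ m³/s².
r = 1.072×10⁵ km = 1.072×10⁸ m.
Kepler's third law: T = 2π√(r³/μ) = 2π√((1.072×10⁸)³ / 1.267×10¹⁷).
r³/μ = 9.725×10⁶ s², so T = 2π × 3.119×10³ = 1.959×10⁴ s.
Converting: 1.959×10⁴ s ÷ 3600 = 5.443 hours.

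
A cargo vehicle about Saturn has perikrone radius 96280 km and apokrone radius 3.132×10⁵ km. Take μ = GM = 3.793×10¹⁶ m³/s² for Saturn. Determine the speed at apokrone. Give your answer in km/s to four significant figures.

Semi-major axis a = (r_p + r_a)/2 = 2.0474×10⁵ km = 2.047×10⁸ m.
Vis-viva: v² = μ(2/r − 1/a) = 3.793×10¹⁶ × (6.386×10⁻⁹ − 4.884×10⁻⁹) = 5.695×10⁷ m²/s².
v = 7547 m/s = 7.547 km/s.

v ≈ 7.547 km/s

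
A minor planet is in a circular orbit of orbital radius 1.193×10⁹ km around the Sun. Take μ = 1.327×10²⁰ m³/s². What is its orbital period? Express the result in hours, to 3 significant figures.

T ≈ 197000 hours

r = 1.193×10⁹ km = 1.193×10¹² m.
Kepler's third law: T = 2π√(r³/μ) = 2π√((1.193×10¹²)³ / 1.327×10²⁰).
r³/μ = 1.280×10¹⁶ s², so T = 2π × 1.131×10⁸ = 7.107×10⁸ s.
Converting: 7.107×10⁸ s ÷ 3600 = 1.974×10⁵ hours.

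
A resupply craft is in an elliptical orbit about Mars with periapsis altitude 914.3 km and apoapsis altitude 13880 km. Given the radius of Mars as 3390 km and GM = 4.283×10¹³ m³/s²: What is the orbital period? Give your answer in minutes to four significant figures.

T ≈ 566.9 minutes

r_p = 3390 + 914.3 = 4304.3 km = 4.3043×10⁶ m.
r_a = 3390 + 13880 = 17270 km = 1.7270×10⁷ m.
Semi-major axis a = (r_p + r_a)/2 = (4304.3 + 17270)/2 = 10787 km = 1.079×10⁷ m.
By Kepler's third law T = 2π√(a³/μ) = 2π × 5.414×10³ = 3.401×10⁴ s.
= 566.9 minutes.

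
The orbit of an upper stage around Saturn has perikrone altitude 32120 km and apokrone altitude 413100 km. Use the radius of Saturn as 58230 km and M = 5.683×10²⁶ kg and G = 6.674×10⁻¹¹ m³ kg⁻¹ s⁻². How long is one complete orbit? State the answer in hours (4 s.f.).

T ≈ 42.18 hours

μ = GM = 6.674×10⁻¹¹ × 5.683×10²⁶ = 3.793×10¹⁶ m³/s².
r_p = 58230 + 32120 = 90350 km = 9.0350×10⁷ m.
r_a = 58230 + 413100 = 471330 km = 4.7133×10⁸ m.
Semi-major axis a = (r_p + r_a)/2 = (90350 + 4.7133×10⁵)/2 = 2.8084×10⁵ km = 2.808×10⁸ m.
By Kepler's third law T = 2π√(a³/μ) = 2π × 2.417×10⁴ = 1.518×10⁵ s.
= 42.18 hours.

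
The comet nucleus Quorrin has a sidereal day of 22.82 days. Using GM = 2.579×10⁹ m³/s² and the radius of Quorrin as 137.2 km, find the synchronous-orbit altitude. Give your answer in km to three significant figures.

T = 22.82 days = 1.972×10⁶ s.
A synchronous orbit has period T, so by Kepler's third law a = (μT²/4π²)^(1/3).
μT²/4π² = 2.579×10⁹ × (1.972×10⁶)² / 39.48 = 2.540×10²⁰ m³.
a = 6.333×10⁶ m = 6332.6 km.
Altitude h = a − R = 6332.6 − 137.2 = 6195.4 km.

h_sync ≈ 6200 km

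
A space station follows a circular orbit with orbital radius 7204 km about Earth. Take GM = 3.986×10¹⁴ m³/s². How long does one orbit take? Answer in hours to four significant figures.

T ≈ 1.690 hours

r = 7204 km = 7.204×10⁶ m.
Kepler's third law: T = 2π√(r³/μ) = 2π√((7.204×10⁶)³ / 3.986×10¹⁴).
r³/μ = 9.380×10⁵ s², so T = 2π × 9.685×10² = 6.085×10³ s.
Converting: 6.085×10³ s ÷ 3600 = 1.690 hours.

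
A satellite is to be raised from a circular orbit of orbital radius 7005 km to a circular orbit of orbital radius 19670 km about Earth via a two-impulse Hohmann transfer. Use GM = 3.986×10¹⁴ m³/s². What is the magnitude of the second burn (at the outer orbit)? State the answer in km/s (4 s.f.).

Δv ≈ 1.239 km/s

r₁ = 7005 km = 7.005×10⁶ m.
r₂ = 19670 km = 1.967×10⁷ m.
Transfer ellipse a_t = (r₁ + r₂)/2 = 1.334×10⁷ m.
At r₁: circular v_c1 = √(μ/r₁) = 7543 m/s; transfer-perigee v_p = √[μ(2/r₁ − 1/a_t)] = 9161 m/s.
At r₂: circular v_c2 = √(μ/r₂) = 4502 m/s; transfer-apogee v_a = √[μ(2/r₂ − 1/a_t)] = 3262 m/s.
Δv₂ = v_c2 − v_a = 1239 m/s.
= 1.239 km/s.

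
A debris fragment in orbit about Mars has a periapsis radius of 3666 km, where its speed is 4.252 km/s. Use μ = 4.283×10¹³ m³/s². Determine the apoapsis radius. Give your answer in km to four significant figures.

apoapsis radius ≈ 12540 km

r_p = 3.666×10⁶ m.
Specific energy ε = v²/2 − μ/r = -2.643×10⁶ J/kg, so a = −μ/(2ε) = 8.102×10⁶ m.
The apsides satisfy r_p + r_a = 2a, so the apoapsis radius is 2a − r_p = 1.254×10⁷ m = 12537 km.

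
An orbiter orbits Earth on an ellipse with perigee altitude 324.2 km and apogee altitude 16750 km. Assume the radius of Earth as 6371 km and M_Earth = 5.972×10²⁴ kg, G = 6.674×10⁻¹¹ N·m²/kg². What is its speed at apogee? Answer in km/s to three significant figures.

v ≈ 2.78 km/s

μ = GM = 6.674×10⁻¹¹ × 5.972×10²⁴ = 3.986×10¹⁴ m³/s².
r_p = 6371 + 324.2 = 6695.2 km = 6.6952×10⁶ m.
r_a = 6371 + 16750 = 23121 km = 2.3121×10⁷ m.
Semi-major axis a = (r_p + r_a)/2 = 14908 km = 1.491×10⁷ m.
Vis-viva: v² = μ(2/r − 1/a) = 3.986×10¹⁴ × (8.650×10⁻⁸ − 6.708×10⁻⁸) = 7.742×10⁶ m²/s².
v = 2782 m/s = 2.782 km/s.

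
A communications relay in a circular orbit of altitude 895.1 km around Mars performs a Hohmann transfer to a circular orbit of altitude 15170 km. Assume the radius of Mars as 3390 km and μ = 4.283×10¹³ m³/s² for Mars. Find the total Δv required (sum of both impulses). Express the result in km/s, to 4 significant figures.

Δv_total ≈ 1.457 km/s

r₁ = 3390 + 895.1 = 4285.1 km = 4.2851×10⁶ m.
r₂ = 3390 + 15170 = 18560 km = 1.8560×10⁷ m.
Transfer ellipse a_t = (r₁ + r₂)/2 = 1.142×10⁷ m.
At r₁: circular v_c1 = √(μ/r₁) = 3162 m/s; transfer-periapsis v_p = √[μ(2/r₁ − 1/a_t)] = 4030 m/s.
Δv₁ = v_p − v_c1 = 868.5 m/s.
At r₂: circular v_c2 = √(μ/r₂) = 1519 m/s; transfer-apoapsis v_a = √[μ(2/r₂ − 1/a_t)] = 930.4 m/s.
Δv₂ = v_c2 − v_a = 588.7 m/s.
Total Δv = Δv₁ + Δv₂ = 1457 m/s = 1.457 km/s.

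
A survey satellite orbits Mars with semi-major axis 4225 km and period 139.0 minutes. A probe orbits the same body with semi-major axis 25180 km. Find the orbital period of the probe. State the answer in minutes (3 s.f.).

T₂ ≈ 2020 minutes

Kepler's third law: T² ∝ a³, so T₂ = T₁ (a₂/a₁)^(3/2).
a₂/a₁ = 5.960, (a₂/a₁)^(3/2) = 14.55.
T₂ = 139.0 × 14.55 = 2022 minutes.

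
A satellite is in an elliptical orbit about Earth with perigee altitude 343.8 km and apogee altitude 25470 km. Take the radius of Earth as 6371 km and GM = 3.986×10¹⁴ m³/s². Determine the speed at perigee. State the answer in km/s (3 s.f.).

v ≈ 9.90 km/s

r_p = 6371 + 343.8 = 6714.8 km = 6.7148×10⁶ m.
r_a = 6371 + 25470 = 31841 km = 3.1841×10⁷ m.
Semi-major axis a = (r_p + r_a)/2 = 19278 km = 1.928×10⁷ m.
Vis-viva: v² = μ(2/r − 1/a) = 3.986×10¹⁴ × (2.978×10⁻⁷ − 5.187×10⁻⁸) = 9.805×10⁷ m²/s².
v = 9902 m/s = 9.902 km/s.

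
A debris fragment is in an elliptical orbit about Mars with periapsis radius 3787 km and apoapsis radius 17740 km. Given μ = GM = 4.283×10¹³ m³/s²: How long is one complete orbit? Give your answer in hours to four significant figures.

Semi-major axis a = (r_p + r_a)/2 = (3787.0 + 17740)/2 = 10764 km = 1.076×10⁷ m.
By Kepler's third law T = 2π√(a³/μ) = 2π × 5.396×10³ = 3.390×10⁴ s.
= 9.417 hours.

T ≈ 9.417 hours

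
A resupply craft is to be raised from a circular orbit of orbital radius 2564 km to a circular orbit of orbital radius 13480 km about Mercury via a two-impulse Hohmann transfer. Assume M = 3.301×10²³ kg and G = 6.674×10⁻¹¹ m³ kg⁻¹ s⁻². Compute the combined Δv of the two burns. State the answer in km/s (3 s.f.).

Δv_total ≈ 1.42 km/s

μ = GM = 6.674×10⁻¹¹ × 3.301×10²³ = 2.203×10¹³ m³/s².
r₁ = 2564 km = 2.564×10⁶ m.
r₂ = 13480 km = 1.348×10⁷ m.
Transfer ellipse a_t = (r₁ + r₂)/2 = 8.022×10⁶ m.
At r₁: circular v_c1 = √(μ/r₁) = 2931 m/s; transfer-periherm v_p = √[μ(2/r₁ − 1/a_t)] = 3800 m/s.
Δv₁ = v_p − v_c1 = 868.5 m/s.
At r₂: circular v_c2 = √(μ/r₂) = 1278 m/s; transfer-apoherm v_a = √[μ(2/r₂ − 1/a_t)] = 722.8 m/s.
Δv₂ = v_c2 − v_a = 555.7 m/s.
Total Δv = Δv₁ + Δv₂ = 1424 m/s = 1.424 km/s.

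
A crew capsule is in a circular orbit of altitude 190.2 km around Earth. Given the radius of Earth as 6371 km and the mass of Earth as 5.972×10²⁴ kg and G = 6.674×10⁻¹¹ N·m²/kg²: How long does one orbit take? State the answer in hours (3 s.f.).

μ = GM = 6.674×10⁻¹¹ × 5.972×10²⁴ = 3.986×10¹⁴ m³/s².
r = 6371 + 190.2 = 6561.2 km = 6.5612×10⁶ m.
Kepler's third law: T = 2π√(r³/μ) = 2π√((6.561×10⁶)³ / 3.986×10¹⁴).
r³/μ = 7.087×10⁵ s², so T = 2π × 8.418×10² = 5.289×10³ s.
Converting: 5.289×10³ s ÷ 3600 = 1.469 hours.

T ≈ 1.47 hours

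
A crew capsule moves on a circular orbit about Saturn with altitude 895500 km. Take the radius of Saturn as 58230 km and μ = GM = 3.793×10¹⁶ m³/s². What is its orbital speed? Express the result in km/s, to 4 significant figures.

v ≈ 6.306 km/s

r = 58230 + 895500 = 953730 km = 9.5373×10⁸ m.
For a circular orbit v = √(μ/r) = √(3.793×10¹⁶ / 9.537×10⁸) = √(3.977×10⁷) = 6306 m/s.
That is 6.306 km/s.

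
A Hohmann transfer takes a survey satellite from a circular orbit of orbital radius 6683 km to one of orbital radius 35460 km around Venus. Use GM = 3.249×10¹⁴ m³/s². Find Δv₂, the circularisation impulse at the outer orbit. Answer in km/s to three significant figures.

Δv ≈ 1.32 km/s

r₁ = 6683 km = 6.683×10⁶ m.
r₂ = 35460 km = 3.546×10⁷ m.
Transfer ellipse a_t = (r₁ + r₂)/2 = 2.107×10⁷ m.
At r₁: circular v_c1 = √(μ/r₁) = 6973 m/s; transfer-periapsis v_p = √[μ(2/r₁ − 1/a_t)] = 9045 m/s.
At r₂: circular v_c2 = √(μ/r₂) = 3027 m/s; transfer-apoapsis v_a = √[μ(2/r₂ − 1/a_t)] = 1705 m/s.
Δv₂ = v_c2 − v_a = 1322 m/s.
= 1.322 km/s.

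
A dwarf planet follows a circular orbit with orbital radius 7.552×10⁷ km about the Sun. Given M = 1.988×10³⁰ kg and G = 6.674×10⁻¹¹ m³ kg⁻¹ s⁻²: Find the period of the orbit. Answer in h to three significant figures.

μ = GM = 6.674×10⁻¹¹ × 1.988×10³⁰ = 1.327×10²⁰ m³/s².
r = 7.552×10⁷ km = 7.552×10¹⁰ m.
Kepler's third law: T = 2π√(r³/μ) = 2π√((7.552×10¹⁰)³ / 1.327×10²⁰).
r³/μ = 3.246×10¹² s², so T = 2π × 1.802×10⁶ = 1.132×10⁷ s.
Converting: 1.132×10⁷ s ÷ 3600 = 3145 h.

T ≈ 3140 h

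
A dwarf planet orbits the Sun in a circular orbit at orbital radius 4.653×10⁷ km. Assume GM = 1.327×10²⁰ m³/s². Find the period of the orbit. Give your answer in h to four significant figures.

r = 4.653×10⁷ km = 4.653×10¹⁰ m.
Kepler's third law: T = 2π√(r³/μ) = 2π√((4.653×10¹⁰)³ / 1.327×10²⁰).
r³/μ = 7.592×10¹¹ s², so T = 2π × 8.713×10⁵ = 5.474×10⁶ s.
Converting: 5.474×10⁶ s ÷ 3600 = 1521 h.

T ≈ 1521 h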